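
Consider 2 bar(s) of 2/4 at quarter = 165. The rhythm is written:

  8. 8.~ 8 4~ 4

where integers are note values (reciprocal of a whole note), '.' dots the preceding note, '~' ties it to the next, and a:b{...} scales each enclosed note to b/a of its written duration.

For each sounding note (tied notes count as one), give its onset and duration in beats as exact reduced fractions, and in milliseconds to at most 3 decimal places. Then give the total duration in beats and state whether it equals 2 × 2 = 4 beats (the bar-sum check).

1) 0.0ms=0b +272.727ms=3/4b
2) 272.727ms=3/4b +454.545ms=5/4b
3) 727.273ms=2b +727.273ms=2b
Σ=4b of 4 (165bpm 2/4) — PASS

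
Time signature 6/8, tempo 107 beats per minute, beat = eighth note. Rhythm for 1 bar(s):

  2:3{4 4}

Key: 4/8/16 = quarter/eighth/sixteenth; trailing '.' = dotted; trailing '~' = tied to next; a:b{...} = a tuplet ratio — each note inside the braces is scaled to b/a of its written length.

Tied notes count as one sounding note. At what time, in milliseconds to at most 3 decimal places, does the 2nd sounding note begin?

1. 0.0ms @ 0 + 1682.243ms (3)
2. 1682.243ms @ 3 + 1682.243ms (3)

note 2 onset = 3b = 1682.243ms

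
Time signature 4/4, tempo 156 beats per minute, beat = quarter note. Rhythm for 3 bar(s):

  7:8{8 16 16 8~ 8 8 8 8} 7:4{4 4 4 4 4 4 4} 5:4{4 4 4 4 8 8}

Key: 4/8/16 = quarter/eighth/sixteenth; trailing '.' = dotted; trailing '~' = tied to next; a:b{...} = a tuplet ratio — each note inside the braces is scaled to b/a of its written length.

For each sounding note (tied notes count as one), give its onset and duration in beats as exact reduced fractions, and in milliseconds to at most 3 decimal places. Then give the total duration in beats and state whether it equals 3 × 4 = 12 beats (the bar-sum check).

1) 0.0ms=0b +219.78ms=4/7b
2) 219.78ms=4/7b +109.89ms=2/7b
3) 329.67ms=6/7b +109.89ms=2/7b
4) 439.56ms=8/7b +439.56ms=8/7b
5) 879.121ms=16/7b +219.78ms=4/7b
6) 1098.901ms=20/7b +219.78ms=4/7b
7) 1318.681ms=24/7b +219.78ms=4/7b
8) 1538.462ms=4b +219.78ms=4/7b
9) 1758.242ms=32/7b +219.78ms=4/7b
10) 1978.022ms=36/7b +219.78ms=4/7b
11) 2197.802ms=40/7b +219.78ms=4/7b
12) 2417.582ms=44/7b +219.78ms=4/7b
13) 2637.363ms=48/7b +219.78ms=4/7b
14) 2857.143ms=52/7b +219.78ms=4/7b
15) 3076.923ms=8b +307.692ms=4/5b
16) 3384.615ms=44/5b +307.692ms=4/5b
17) 3692.308ms=48/5b +307.692ms=4/5b
18) 4000.0ms=52/5b +307.692ms=4/5b
19) 4307.692ms=56/5b +153.846ms=2/5b
20) 4461.538ms=58/5b +153.846ms=2/5b
Σ=12b of 12 (156bpm 4/4) — PASS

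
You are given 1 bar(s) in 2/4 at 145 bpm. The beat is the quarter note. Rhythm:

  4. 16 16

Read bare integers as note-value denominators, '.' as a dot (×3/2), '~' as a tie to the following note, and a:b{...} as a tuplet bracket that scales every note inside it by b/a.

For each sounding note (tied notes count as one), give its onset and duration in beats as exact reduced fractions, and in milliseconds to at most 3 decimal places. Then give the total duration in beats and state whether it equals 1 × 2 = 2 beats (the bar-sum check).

1) 0.0ms=0b +620.69ms=3/2b
2) 620.69ms=3/2b +103.448ms=1/4b
3) 724.138ms=7/4b +103.448ms=1/4b
Σ=2b of 2 (145bpm 2/4) — PASS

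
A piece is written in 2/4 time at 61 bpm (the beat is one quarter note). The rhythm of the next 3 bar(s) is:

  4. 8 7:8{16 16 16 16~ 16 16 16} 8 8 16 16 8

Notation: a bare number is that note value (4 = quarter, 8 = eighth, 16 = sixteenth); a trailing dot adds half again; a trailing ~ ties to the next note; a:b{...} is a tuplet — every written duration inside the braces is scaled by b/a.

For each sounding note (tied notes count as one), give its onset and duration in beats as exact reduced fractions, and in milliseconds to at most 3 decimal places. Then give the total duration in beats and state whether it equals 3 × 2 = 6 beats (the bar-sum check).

1) 0.0ms=0b +1475.41ms=3/2b
2) 1475.41ms=3/2b +491.803ms=1/2b
3) 1967.213ms=2b +281.03ms=2/7b
4) 2248.244ms=16/7b +281.03ms=2/7b
5) 2529.274ms=18/7b +281.03ms=2/7b
6) 2810.304ms=20/7b +562.061ms=4/7b
7) 3372.365ms=24/7b +281.03ms=2/7b
8) 3653.396ms=26/7b +281.03ms=2/7b
9) 3934.426ms=4b +491.803ms=1/2b
10) 4426.23ms=9/2b +491.803ms=1/2b
11) 4918.033ms=5b +245.902ms=1/4b
12) 5163.934ms=21/4b +245.902ms=1/4b
13) 5409.836ms=11/2b +491.803ms=1/2b
Σ=6b of 6 (61bpm 2/4) — PASS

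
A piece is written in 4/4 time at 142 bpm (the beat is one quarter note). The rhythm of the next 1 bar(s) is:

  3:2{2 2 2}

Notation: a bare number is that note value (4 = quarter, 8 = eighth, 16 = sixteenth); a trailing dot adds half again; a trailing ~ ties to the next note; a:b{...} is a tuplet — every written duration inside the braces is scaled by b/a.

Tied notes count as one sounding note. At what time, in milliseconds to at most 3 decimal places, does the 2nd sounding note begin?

1. 0.0ms @ 0 + 563.38ms (4/3)
2. 563.38ms @ 4/3 + 563.38ms (4/3)
3. 1126.761ms @ 8/3 + 563.38ms (4/3)

note 2 onset = 4/3b = 563.38ms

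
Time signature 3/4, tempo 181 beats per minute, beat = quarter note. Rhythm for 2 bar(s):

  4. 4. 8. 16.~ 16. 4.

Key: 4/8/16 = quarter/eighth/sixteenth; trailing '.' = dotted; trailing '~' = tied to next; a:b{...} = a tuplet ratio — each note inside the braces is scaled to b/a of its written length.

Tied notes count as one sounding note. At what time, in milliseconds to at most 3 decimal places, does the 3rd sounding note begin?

1. 0.0ms @ 0 + 497.238ms (3/2)
2. 497.238ms @ 3/2 + 497.238ms (3/2)
3. 994.475ms @ 3 + 248.619ms (3/4)
4. 1243.094ms @ 15/4 + 248.619ms (3/4)
5. 1491.713ms @ 9/2 + 497.238ms (3/2)

note 3 onset = 3b = 994.475ms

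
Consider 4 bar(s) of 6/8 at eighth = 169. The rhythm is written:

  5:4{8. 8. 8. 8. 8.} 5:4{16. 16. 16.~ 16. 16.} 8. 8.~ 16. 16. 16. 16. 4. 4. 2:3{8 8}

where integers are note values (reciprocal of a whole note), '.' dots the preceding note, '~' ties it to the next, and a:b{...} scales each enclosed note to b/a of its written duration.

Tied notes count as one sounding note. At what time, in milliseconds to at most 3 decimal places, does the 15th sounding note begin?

1. 0.0ms @ 0 + 426.036ms (6/5)
2. 426.036ms @ 6/5 + 426.036ms (6/5)
3. 852.071ms @ 12/5 + 426.036ms (6/5)
4. 1278.107ms @ 18/5 + 426.036ms (6/5)
5. 1704.142ms @ 24/5 + 426.036ms (6/5)
6. 2130.178ms @ 6 + 213.018ms (3/5)
7. 2343.195ms @ 33/5 + 213.018ms (3/5)
8. 2556.213ms @ 36/5 + 426.036ms (6/5)
9. 2982.249ms @ 42/5 + 213.018ms (3/5)
10. 3195.266ms @ 9 + 532.544ms (3/2)
11. 3727.811ms @ 21/2 + 798.817ms (9/4)
12. 4526.627ms @ 51/4 + 266.272ms (3/4)
13. 4792.899ms @ 27/2 + 266.272ms (3/4)
14. 5059.172ms @ 57/4 + 266.272ms (3/4)
15. 5325.444ms @ 15 + 1065.089ms (3)
16. 6390.533ms @ 18 + 1065.089ms (3)
17. 7455.621ms @ 21 + 532.544ms (3/2)
18. 7988.166ms @ 45/2 + 532.544ms (3/2)

note 15 onset = 15b = 5325.444ms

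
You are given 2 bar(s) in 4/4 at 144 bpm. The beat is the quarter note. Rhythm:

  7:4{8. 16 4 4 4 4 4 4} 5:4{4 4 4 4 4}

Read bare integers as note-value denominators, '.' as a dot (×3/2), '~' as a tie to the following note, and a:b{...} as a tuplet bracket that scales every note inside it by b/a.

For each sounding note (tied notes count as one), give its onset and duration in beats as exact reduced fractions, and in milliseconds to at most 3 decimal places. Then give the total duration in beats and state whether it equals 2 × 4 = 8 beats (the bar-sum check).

1) 0.0ms=0b +178.571ms=3/7b
2) 178.571ms=3/7b +59.524ms=1/7b
3) 238.095ms=4/7b +238.095ms=4/7b
4) 476.19ms=8/7b +238.095ms=4/7b
5) 714.286ms=12/7b +238.095ms=4/7b
6) 952.381ms=16/7b +238.095ms=4/7b
7) 1190.476ms=20/7b +238.095ms=4/7b
8) 1428.571ms=24/7b +238.095ms=4/7b
9) 1666.667ms=4b +333.333ms=4/5b
10) 2000.0ms=24/5b +333.333ms=4/5b
11) 2333.333ms=28/5b +333.333ms=4/5b
12) 2666.667ms=32/5b +333.333ms=4/5b
13) 3000.0ms=36/5b +333.333ms=4/5b
Σ=8b of 8 (144bpm 4/4) — PASS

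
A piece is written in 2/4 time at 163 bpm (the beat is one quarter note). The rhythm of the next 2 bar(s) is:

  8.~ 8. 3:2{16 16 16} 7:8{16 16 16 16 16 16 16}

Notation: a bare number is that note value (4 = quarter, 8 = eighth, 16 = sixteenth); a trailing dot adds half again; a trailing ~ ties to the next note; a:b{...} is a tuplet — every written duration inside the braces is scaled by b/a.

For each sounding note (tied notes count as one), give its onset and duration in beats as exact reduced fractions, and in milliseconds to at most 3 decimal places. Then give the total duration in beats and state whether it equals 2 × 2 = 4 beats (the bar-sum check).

1) 0.0ms=0b +552.147ms=3/2b
2) 552.147ms=3/2b +61.35ms=1/6b
3) 613.497ms=5/3b +61.35ms=1/6b
4) 674.847ms=11/6b +61.35ms=1/6b
5) 736.196ms=2b +105.171ms=2/7b
6) 841.367ms=16/7b +105.171ms=2/7b
7) 946.538ms=18/7b +105.171ms=2/7b
8) 1051.709ms=20/7b +105.171ms=2/7b
9) 1156.88ms=22/7b +105.171ms=2/7b
10) 1262.051ms=24/7b +105.171ms=2/7b
11) 1367.222ms=26/7b +105.171ms=2/7b
Σ=4b of 4 (163bpm 2/4) — PASS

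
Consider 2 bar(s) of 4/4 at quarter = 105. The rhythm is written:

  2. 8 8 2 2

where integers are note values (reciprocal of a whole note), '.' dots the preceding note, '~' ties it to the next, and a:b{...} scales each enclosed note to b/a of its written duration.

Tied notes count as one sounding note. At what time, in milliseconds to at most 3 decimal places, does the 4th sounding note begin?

1. 0.0ms @ 0 + 1714.286ms (3)
2. 1714.286ms @ 3 + 285.714ms (1/2)
3. 2000.0ms @ 7/2 + 285.714ms (1/2)
4. 2285.714ms @ 4 + 1142.857ms (2)
5. 3428.571ms @ 6 + 1142.857ms (2)

note 4 onset = 4b = 2285.714ms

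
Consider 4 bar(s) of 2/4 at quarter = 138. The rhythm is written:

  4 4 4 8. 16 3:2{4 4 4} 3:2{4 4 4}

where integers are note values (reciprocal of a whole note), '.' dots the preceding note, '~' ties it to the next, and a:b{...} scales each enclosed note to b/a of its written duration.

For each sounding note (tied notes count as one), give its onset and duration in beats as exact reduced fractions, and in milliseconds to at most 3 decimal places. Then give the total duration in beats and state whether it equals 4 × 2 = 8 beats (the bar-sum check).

1) 0.0ms=0b +434.783ms=1b
2) 434.783ms=1b +434.783ms=1b
3) 869.565ms=2b +434.783ms=1b
4) 1304.348ms=3b +326.087ms=3/4b
5) 1630.435ms=15/4b +108.696ms=1/4b
6) 1739.13ms=4b +289.855ms=2/3b
7) 2028.986ms=14/3b +289.855ms=2/3b
8) 2318.841ms=16/3b +289.855ms=2/3b
9) 2608.696ms=6b +289.855ms=2/3b
10) 2898.551ms=20/3b +289.855ms=2/3b
11) 3188.406ms=22/3b +289.855ms=2/3b
Σ=8b of 8 (138bpm 2/4) — PASS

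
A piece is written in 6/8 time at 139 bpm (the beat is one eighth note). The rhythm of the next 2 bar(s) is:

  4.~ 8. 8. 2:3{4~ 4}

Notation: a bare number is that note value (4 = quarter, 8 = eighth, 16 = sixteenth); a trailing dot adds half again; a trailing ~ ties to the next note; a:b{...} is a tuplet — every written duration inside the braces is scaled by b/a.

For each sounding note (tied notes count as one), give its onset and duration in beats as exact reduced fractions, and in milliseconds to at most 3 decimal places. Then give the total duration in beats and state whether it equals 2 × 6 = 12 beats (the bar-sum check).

1) 0.0ms=0b +1942.446ms=9/2b
2) 1942.446ms=9/2b +647.482ms=3/2b
3) 2589.928ms=6b +2589.928ms=6b
Σ=12b of 12 (139bpm 6/8) — PASS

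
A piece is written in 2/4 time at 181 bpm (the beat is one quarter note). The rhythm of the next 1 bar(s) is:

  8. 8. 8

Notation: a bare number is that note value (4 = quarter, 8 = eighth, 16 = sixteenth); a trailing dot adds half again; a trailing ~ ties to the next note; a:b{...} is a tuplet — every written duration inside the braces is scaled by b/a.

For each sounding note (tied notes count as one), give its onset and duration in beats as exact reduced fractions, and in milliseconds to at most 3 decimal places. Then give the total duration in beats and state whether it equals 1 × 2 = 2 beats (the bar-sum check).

1) 0.0ms=0b +248.619ms=3/4b
2) 248.619ms=3/4b +248.619ms=3/4b
3) 497.238ms=3/2b +165.746ms=1/2b
Σ=2b of 2 (181bpm 2/4) — PASS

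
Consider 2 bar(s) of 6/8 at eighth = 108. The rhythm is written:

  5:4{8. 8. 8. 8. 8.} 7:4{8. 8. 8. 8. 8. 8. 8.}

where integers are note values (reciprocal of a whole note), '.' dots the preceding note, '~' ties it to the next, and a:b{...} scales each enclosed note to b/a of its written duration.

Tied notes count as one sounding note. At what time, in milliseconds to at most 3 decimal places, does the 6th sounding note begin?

note 6 onset = 6b = 3333.333ms

1. 0.0ms @ 0 + 666.667ms (6/5)
2. 666.667ms @ 6/5 + 666.667ms (6/5)
3. 1333.333ms @ 12/5 + 666.667ms (6/5)
4. 2000.0ms @ 18/5 + 666.667ms (6/5)
5. 2666.667ms @ 24/5 + 666.667ms (6/5)
6. 3333.333ms @ 6 + 476.19ms (6/7)
7. 3809.524ms @ 48/7 + 476.19ms (6/7)
8. 4285.714ms @ 54/7 + 476.19ms (6/7)
9. 4761.905ms @ 60/7 + 476.19ms (6/7)
10. 5238.095ms @ 66/7 + 476.19ms (6/7)
11. 5714.286ms @ 72/7 + 476.19ms (6/7)
12. 6190.476ms @ 78/7 + 476.19ms (6/7)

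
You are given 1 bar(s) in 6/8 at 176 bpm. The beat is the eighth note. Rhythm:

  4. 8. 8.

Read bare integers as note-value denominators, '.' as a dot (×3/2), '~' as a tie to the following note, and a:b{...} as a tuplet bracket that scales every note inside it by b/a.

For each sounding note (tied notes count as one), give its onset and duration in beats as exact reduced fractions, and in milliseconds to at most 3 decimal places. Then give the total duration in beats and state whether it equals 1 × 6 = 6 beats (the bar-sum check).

1) 0.0ms=0b +1022.727ms=3b
2) 1022.727ms=3b +511.364ms=3/2b
3) 1534.091ms=9/2b +511.364ms=3/2b
Σ=6b of 6 (176bpm 6/8) — PASS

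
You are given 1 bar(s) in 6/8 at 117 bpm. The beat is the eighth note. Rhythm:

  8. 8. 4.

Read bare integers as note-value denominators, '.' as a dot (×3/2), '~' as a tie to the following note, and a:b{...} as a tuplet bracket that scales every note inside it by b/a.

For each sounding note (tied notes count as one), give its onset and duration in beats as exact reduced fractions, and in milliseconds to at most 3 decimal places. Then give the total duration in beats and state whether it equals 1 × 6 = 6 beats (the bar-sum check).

1) 0.0ms=0b +769.231ms=3/2b
2) 769.231ms=3/2b +769.231ms=3/2b
3) 1538.462ms=3b +1538.462ms=3b
Σ=6b of 6 (117bpm 6/8) — PASS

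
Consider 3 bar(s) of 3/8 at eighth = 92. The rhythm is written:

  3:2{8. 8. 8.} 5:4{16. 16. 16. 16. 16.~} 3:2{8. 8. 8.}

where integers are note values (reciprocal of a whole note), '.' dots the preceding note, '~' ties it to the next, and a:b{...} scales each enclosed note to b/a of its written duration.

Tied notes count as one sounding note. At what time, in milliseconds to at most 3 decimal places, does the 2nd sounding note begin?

1. 0.0ms @ 0 + 652.174ms (1)
2. 652.174ms @ 1 + 652.174ms (1)
3. 1304.348ms @ 2 + 652.174ms (1)
4. 1956.522ms @ 3 + 391.304ms (3/5)
5. 2347.826ms @ 18/5 + 391.304ms (3/5)
6. 2739.13ms @ 21/5 + 391.304ms (3/5)
7. 3130.435ms @ 24/5 + 391.304ms (3/5)
8. 3521.739ms @ 27/5 + 1043.478ms (8/5)
9. 4565.217ms @ 7 + 652.174ms (1)
10. 5217.391ms @ 8 + 652.174ms (1)

note 2 onset = 1b = 652.174ms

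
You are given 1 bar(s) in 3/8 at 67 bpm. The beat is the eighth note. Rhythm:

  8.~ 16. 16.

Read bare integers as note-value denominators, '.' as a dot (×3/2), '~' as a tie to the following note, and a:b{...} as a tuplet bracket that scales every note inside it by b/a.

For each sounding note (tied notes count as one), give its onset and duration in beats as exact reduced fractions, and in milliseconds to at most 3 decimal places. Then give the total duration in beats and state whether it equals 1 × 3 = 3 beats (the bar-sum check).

1) 0.0ms=0b +2014.925ms=9/4b
2) 2014.925ms=9/4b +671.642ms=3/4b
Σ=3b of 3 (67bpm 3/8) — PASS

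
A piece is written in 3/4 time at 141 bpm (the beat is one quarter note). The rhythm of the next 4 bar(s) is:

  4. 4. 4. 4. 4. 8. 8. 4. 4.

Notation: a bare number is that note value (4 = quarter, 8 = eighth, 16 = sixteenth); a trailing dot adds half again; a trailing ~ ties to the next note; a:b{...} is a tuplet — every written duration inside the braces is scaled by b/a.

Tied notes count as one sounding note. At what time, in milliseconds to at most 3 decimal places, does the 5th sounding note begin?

note 5 onset = 6b = 2553.191ms

1. 0.0ms @ 0 + 638.298ms (3/2)
2. 638.298ms @ 3/2 + 638.298ms (3/2)
3. 1276.596ms @ 3 + 638.298ms (3/2)
4. 1914.894ms @ 9/2 + 638.298ms (3/2)
5. 2553.191ms @ 6 + 638.298ms (3/2)
6. 3191.489ms @ 15/2 + 319.149ms (3/4)
7. 3510.638ms @ 33/4 + 319.149ms (3/4)
8. 3829.787ms @ 9 + 638.298ms (3/2)
9. 4468.085ms @ 21/2 + 638.298ms (3/2)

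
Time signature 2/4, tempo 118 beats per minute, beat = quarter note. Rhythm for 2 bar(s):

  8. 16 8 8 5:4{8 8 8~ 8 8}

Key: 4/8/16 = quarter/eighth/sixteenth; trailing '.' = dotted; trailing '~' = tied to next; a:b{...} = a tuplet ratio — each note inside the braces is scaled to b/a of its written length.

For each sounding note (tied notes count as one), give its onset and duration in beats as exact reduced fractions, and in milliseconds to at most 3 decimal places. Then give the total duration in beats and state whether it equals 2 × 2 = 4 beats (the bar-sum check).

1) 0.0ms=0b +381.356ms=3/4b
2) 381.356ms=3/4b +127.119ms=1/4b
3) 508.475ms=1b +254.237ms=1/2b
4) 762.712ms=3/2b +254.237ms=1/2b
5) 1016.949ms=2b +203.39ms=2/5b
6) 1220.339ms=12/5b +203.39ms=2/5b
7) 1423.729ms=14/5b +406.78ms=4/5b
8) 1830.508ms=18/5b +203.39ms=2/5b
Σ=4b of 4 (118bpm 2/4) — PASS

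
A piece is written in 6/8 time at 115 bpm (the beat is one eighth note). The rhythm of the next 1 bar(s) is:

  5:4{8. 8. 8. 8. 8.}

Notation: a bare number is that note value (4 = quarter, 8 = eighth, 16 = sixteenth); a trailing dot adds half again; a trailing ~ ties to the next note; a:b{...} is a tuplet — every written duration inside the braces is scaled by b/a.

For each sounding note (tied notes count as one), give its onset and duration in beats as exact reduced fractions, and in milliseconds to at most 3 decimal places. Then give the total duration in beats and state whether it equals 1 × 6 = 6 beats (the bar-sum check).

1) 0.0ms=0b +626.087ms=6/5b
2) 626.087ms=6/5b +626.087ms=6/5b
3) 1252.174ms=12/5b +626.087ms=6/5b
4) 1878.261ms=18/5b +626.087ms=6/5b
5) 2504.348ms=24/5b +626.087ms=6/5b
Σ=6b of 6 (115bpm 6/8) — PASS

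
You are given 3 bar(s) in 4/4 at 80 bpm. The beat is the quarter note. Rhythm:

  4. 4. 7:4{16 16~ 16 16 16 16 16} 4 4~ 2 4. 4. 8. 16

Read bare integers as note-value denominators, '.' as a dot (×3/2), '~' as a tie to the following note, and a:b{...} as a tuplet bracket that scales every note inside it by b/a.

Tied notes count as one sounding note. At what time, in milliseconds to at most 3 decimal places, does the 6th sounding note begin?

1. 0.0ms @ 0 + 1125.0ms (3/2)
2. 1125.0ms @ 3/2 + 1125.0ms (3/2)
3. 2250.0ms @ 3 + 107.143ms (1/7)
4. 2357.143ms @ 22/7 + 214.286ms (2/7)
5. 2571.429ms @ 24/7 + 107.143ms (1/7)
6. 2678.571ms @ 25/7 + 107.143ms (1/7)
7. 2785.714ms @ 26/7 + 107.143ms (1/7)
8. 2892.857ms @ 27/7 + 107.143ms (1/7)
9. 3000.0ms @ 4 + 750.0ms (1)
10. 3750.0ms @ 5 + 2250.0ms (3)
11. 6000.0ms @ 8 + 1125.0ms (3/2)
12. 7125.0ms @ 19/2 + 1125.0ms (3/2)
13. 8250.0ms @ 11 + 562.5ms (3/4)
14. 8812.5ms @ 47/4 + 187.5ms (1/4)

note 6 onset = 25/7b = 2678.571ms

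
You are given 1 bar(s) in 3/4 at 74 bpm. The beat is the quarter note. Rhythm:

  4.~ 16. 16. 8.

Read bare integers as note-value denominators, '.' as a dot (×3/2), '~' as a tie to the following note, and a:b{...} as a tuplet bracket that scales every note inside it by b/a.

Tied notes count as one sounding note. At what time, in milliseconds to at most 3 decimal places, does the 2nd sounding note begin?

1. 0.0ms @ 0 + 1520.27ms (15/8)
2. 1520.27ms @ 15/8 + 304.054ms (3/8)
3. 1824.324ms @ 9/4 + 608.108ms (3/4)

note 2 onset = 15/8b = 1520.27ms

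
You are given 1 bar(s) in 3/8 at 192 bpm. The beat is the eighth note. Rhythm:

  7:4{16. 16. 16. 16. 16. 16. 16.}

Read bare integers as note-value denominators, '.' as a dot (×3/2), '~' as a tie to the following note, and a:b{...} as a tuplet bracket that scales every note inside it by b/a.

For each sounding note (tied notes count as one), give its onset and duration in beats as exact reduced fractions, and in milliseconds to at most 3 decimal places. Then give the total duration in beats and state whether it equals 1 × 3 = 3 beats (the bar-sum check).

1) 0.0ms=0b +133.929ms=3/7b
2) 133.929ms=3/7b +133.929ms=3/7b
3) 267.857ms=6/7b +133.929ms=3/7b
4) 401.786ms=9/7b +133.929ms=3/7b
5) 535.714ms=12/7b +133.929ms=3/7b
6) 669.643ms=15/7b +133.929ms=3/7b
7) 803.571ms=18/7b +133.929ms=3/7b
Σ=3b of 3 (192bpm 3/8) — PASS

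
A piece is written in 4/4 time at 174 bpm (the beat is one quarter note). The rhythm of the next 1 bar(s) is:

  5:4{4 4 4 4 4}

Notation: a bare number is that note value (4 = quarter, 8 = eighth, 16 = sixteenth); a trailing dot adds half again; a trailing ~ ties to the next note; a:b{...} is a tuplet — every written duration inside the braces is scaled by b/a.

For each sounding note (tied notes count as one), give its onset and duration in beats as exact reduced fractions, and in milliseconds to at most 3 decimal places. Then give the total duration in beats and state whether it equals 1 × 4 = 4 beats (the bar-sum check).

1) 0.0ms=0b +275.862ms=4/5b
2) 275.862ms=4/5b +275.862ms=4/5b
3) 551.724ms=8/5b +275.862ms=4/5b
4) 827.586ms=12/5b +275.862ms=4/5b
5) 1103.448ms=16/5b +275.862ms=4/5b
Σ=4b of 4 (174bpm 4/4) — PASS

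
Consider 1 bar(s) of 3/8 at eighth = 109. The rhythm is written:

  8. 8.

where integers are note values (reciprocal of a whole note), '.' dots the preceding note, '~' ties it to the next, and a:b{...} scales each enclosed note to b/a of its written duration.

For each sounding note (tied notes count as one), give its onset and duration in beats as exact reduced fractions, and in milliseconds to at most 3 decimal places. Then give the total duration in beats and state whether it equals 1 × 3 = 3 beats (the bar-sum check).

1) 0.0ms=0b +825.688ms=3/2b
2) 825.688ms=3/2b +825.688ms=3/2b
Σ=3b of 3 (109bpm 3/8) — PASS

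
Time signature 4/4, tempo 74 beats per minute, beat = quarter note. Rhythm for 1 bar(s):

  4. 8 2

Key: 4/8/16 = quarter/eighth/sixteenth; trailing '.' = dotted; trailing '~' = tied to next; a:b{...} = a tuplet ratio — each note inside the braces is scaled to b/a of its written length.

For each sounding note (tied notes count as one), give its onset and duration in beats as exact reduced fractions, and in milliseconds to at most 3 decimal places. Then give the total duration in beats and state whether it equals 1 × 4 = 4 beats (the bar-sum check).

1) 0.0ms=0b +1216.216ms=3/2b
2) 1216.216ms=3/2b +405.405ms=1/2b
3) 1621.622ms=2b +1621.622ms=2b
Σ=4b of 4 (74bpm 4/4) — PASS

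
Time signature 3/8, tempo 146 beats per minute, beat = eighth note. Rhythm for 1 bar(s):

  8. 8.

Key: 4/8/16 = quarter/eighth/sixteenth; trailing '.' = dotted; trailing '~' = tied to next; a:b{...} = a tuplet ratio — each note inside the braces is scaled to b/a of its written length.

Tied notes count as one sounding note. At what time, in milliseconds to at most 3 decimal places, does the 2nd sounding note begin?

note 2 onset = 3/2b = 616.438ms

1. 0.0ms @ 0 + 616.438ms (3/2)
2. 616.438ms @ 3/2 + 616.438ms (3/2)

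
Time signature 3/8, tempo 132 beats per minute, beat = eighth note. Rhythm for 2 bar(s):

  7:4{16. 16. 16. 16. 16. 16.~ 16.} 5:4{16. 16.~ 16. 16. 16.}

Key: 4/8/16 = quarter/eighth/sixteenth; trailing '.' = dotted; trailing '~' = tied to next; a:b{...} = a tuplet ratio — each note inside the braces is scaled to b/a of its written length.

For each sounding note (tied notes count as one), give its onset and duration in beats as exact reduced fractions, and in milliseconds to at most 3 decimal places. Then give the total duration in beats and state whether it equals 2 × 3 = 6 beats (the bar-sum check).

1) 0.0ms=0b +194.805ms=3/7b
2) 194.805ms=3/7b +194.805ms=3/7b
3) 389.61ms=6/7b +194.805ms=3/7b
4) 584.416ms=9/7b +194.805ms=3/7b
5) 779.221ms=12/7b +194.805ms=3/7b
6) 974.026ms=15/7b +389.61ms=6/7b
7) 1363.636ms=3b +272.727ms=3/5b
8) 1636.364ms=18/5b +545.455ms=6/5b
9) 2181.818ms=24/5b +272.727ms=3/5b
10) 2454.545ms=27/5b +272.727ms=3/5b
Σ=6b of 6 (132bpm 3/8) — PASS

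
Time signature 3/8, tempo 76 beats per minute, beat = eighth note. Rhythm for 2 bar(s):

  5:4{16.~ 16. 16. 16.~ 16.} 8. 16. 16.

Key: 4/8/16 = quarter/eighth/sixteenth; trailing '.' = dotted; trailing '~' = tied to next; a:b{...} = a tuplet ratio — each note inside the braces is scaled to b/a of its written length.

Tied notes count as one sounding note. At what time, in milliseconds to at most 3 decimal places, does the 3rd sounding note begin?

1. 0.0ms @ 0 + 947.368ms (6/5)
2. 947.368ms @ 6/5 + 473.684ms (3/5)
3. 1421.053ms @ 9/5 + 947.368ms (6/5)
4. 2368.421ms @ 3 + 1184.211ms (3/2)
5. 3552.632ms @ 9/2 + 592.105ms (3/4)
6. 4144.737ms @ 21/4 + 592.105ms (3/4)

note 3 onset = 9/5b = 1421.053ms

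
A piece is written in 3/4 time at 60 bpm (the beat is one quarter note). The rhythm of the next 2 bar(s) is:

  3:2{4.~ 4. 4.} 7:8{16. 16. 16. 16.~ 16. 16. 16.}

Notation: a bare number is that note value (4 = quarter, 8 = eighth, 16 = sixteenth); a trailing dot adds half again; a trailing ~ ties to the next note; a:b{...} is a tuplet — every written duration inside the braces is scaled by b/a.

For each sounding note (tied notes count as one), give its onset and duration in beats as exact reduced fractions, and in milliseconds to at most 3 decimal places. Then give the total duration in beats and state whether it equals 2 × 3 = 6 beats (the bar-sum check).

1) 0.0ms=0b +2000.0ms=2b
2) 2000.0ms=2b +1000.0ms=1b
3) 3000.0ms=3b +428.571ms=3/7b
4) 3428.571ms=24/7b +428.571ms=3/7b
5) 3857.143ms=27/7b +428.571ms=3/7b
6) 4285.714ms=30/7b +857.143ms=6/7b
7) 5142.857ms=36/7b +428.571ms=3/7b
8) 5571.429ms=39/7b +428.571ms=3/7b
Σ=6b of 6 (60bpm 3/4) — PASS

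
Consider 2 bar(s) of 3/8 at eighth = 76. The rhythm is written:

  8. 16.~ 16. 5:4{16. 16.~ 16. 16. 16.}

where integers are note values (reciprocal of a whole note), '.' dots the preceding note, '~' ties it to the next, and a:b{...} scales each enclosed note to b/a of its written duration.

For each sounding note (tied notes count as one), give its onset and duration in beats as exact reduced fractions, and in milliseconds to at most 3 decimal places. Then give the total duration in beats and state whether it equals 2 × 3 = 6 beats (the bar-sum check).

1) 0.0ms=0b +1184.211ms=3/2b
2) 1184.211ms=3/2b +1184.211ms=3/2b
3) 2368.421ms=3b +473.684ms=3/5b
4) 2842.105ms=18/5b +947.368ms=6/5b
5) 3789.474ms=24/5b +473.684ms=3/5b
6) 4263.158ms=27/5b +473.684ms=3/5b
Σ=6b of 6 (76bpm 3/8) — PASS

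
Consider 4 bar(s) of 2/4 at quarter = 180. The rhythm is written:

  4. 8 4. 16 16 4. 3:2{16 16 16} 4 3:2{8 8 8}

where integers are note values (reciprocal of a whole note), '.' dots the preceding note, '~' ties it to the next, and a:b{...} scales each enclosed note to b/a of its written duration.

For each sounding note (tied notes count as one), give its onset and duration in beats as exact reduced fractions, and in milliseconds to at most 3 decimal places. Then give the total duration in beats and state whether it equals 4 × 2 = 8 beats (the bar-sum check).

1) 0.0ms=0b +500.0ms=3/2b
2) 500.0ms=3/2b +166.667ms=1/2b
3) 666.667ms=2b +500.0ms=3/2b
4) 1166.667ms=7/2b +83.333ms=1/4b
5) 1250.0ms=15/4b +83.333ms=1/4b
6) 1333.333ms=4b +500.0ms=3/2b
7) 1833.333ms=11/2b +55.556ms=1/6b
8) 1888.889ms=17/3b +55.556ms=1/6b
9) 1944.444ms=35/6b +55.556ms=1/6b
10) 2000.0ms=6b +333.333ms=1b
11) 2333.333ms=7b +111.111ms=1/3b
12) 2444.444ms=22/3b +111.111ms=1/3b
13) 2555.556ms=23/3b +111.111ms=1/3b
Σ=8b of 8 (180bpm 2/4) — PASS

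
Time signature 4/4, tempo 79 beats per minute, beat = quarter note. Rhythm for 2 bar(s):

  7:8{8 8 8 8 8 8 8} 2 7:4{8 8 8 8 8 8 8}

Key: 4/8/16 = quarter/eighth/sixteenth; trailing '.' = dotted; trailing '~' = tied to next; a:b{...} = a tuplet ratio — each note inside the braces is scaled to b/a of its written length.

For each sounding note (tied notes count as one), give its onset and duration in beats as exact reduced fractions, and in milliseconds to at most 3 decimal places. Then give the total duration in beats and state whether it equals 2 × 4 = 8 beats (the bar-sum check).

1) 0.0ms=0b +433.996ms=4/7b
2) 433.996ms=4/7b +433.996ms=4/7b
3) 867.993ms=8/7b +433.996ms=4/7b
4) 1301.989ms=12/7b +433.996ms=4/7b
5) 1735.986ms=16/7b +433.996ms=4/7b
6) 2169.982ms=20/7b +433.996ms=4/7b
7) 2603.978ms=24/7b +433.996ms=4/7b
8) 3037.975ms=4b +1518.987ms=2b
9) 4556.962ms=6b +216.998ms=2/7b
10) 4773.96ms=44/7b +216.998ms=2/7b
11) 4990.958ms=46/7b +216.998ms=2/7b
12) 5207.957ms=48/7b +216.998ms=2/7b
13) 5424.955ms=50/7b +216.998ms=2/7b
14) 5641.953ms=52/7b +216.998ms=2/7b
15) 5858.951ms=54/7b +216.998ms=2/7b
Σ=8b of 8 (79bpm 4/4) — PASS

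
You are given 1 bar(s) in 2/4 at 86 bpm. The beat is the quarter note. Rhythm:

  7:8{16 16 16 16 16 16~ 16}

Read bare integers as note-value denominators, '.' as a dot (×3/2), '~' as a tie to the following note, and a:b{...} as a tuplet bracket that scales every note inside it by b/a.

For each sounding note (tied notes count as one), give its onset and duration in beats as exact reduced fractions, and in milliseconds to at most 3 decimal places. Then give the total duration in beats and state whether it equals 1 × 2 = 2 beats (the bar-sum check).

1) 0.0ms=0b +199.336ms=2/7b
2) 199.336ms=2/7b +199.336ms=2/7b
3) 398.671ms=4/7b +199.336ms=2/7b
4) 598.007ms=6/7b +199.336ms=2/7b
5) 797.342ms=8/7b +199.336ms=2/7b
6) 996.678ms=10/7b +398.671ms=4/7b
Σ=2b of 2 (86bpm 2/4) — PASS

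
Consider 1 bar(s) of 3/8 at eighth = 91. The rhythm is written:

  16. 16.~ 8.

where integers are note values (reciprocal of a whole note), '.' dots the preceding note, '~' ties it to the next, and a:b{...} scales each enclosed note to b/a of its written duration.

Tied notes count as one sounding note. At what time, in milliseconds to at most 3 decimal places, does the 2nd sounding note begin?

1. 0.0ms @ 0 + 494.505ms (3/4)
2. 494.505ms @ 3/4 + 1483.516ms (9/4)

note 2 onset = 3/4b = 494.505ms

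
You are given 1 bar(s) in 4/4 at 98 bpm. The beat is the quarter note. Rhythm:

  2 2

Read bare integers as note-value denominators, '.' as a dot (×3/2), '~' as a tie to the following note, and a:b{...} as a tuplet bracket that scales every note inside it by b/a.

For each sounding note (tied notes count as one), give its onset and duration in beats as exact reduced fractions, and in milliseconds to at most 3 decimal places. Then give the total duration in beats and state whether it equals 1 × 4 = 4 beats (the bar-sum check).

1) 0.0ms=0b +1224.49ms=2b
2) 1224.49ms=2b +1224.49ms=2b
Σ=4b of 4 (98bpm 4/4) — PASS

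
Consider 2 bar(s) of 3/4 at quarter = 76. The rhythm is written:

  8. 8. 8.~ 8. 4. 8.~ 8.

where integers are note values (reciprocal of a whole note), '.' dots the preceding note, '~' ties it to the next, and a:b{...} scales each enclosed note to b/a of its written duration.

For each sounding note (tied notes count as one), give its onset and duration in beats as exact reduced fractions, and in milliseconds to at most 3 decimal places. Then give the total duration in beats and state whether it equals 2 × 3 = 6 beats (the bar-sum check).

1) 0.0ms=0b +592.105ms=3/4b
2) 592.105ms=3/4b +592.105ms=3/4b
3) 1184.211ms=3/2b +1184.211ms=3/2b
4) 2368.421ms=3b +1184.211ms=3/2b
5) 3552.632ms=9/2b +1184.211ms=3/2b
Σ=6b of 6 (76bpm 3/4) — PASS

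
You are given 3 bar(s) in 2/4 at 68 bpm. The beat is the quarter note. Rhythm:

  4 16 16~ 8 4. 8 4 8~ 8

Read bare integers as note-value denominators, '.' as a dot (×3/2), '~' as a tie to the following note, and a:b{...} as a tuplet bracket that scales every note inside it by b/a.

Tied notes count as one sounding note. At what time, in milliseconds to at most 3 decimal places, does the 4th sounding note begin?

1. 0.0ms @ 0 + 882.353ms (1)
2. 882.353ms @ 1 + 220.588ms (1/4)
3. 1102.941ms @ 5/4 + 661.765ms (3/4)
4. 1764.706ms @ 2 + 1323.529ms (3/2)
5. 3088.235ms @ 7/2 + 441.176ms (1/2)
6. 3529.412ms @ 4 + 882.353ms (1)
7. 4411.765ms @ 5 + 882.353ms (1)

note 4 onset = 2b = 1764.706ms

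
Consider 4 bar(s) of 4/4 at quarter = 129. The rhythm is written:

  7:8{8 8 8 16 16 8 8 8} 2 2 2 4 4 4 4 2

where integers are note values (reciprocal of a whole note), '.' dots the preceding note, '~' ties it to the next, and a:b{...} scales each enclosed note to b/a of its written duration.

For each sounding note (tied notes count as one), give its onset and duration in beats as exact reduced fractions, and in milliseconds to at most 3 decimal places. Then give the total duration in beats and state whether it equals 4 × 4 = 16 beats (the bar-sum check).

1) 0.0ms=0b +265.781ms=4/7b
2) 265.781ms=4/7b +265.781ms=4/7b
3) 531.561ms=8/7b +265.781ms=4/7b
4) 797.342ms=12/7b +132.89ms=2/7b
5) 930.233ms=2b +132.89ms=2/7b
6) 1063.123ms=16/7b +265.781ms=4/7b
7) 1328.904ms=20/7b +265.781ms=4/7b
8) 1594.684ms=24/7b +265.781ms=4/7b
9) 1860.465ms=4b +930.233ms=2b
10) 2790.698ms=6b +930.233ms=2b
11) 3720.93ms=8b +930.233ms=2b
12) 4651.163ms=10b +465.116ms=1b
13) 5116.279ms=11b +465.116ms=1b
14) 5581.395ms=12b +465.116ms=1b
15) 6046.512ms=13b +465.116ms=1b
16) 6511.628ms=14b +930.233ms=2b
Σ=16b of 16 (129bpm 4/4) — PASS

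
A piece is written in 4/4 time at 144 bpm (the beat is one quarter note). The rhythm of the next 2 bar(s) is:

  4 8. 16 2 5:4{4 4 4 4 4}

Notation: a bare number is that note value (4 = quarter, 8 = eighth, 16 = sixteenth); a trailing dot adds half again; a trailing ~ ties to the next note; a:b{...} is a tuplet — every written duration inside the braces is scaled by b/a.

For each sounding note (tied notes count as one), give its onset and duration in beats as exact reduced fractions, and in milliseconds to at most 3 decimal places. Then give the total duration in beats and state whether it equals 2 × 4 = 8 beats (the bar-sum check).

1) 0.0ms=0b +416.667ms=1b
2) 416.667ms=1b +312.5ms=3/4b
3) 729.167ms=7/4b +104.167ms=1/4b
4) 833.333ms=2b +833.333ms=2b
5) 1666.667ms=4b +333.333ms=4/5b
6) 2000.0ms=24/5b +333.333ms=4/5b
7) 2333.333ms=28/5b +333.333ms=4/5b
8) 2666.667ms=32/5b +333.333ms=4/5b
9) 3000.0ms=36/5b +333.333ms=4/5b
Σ=8b of 8 (144bpm 4/4) — PASS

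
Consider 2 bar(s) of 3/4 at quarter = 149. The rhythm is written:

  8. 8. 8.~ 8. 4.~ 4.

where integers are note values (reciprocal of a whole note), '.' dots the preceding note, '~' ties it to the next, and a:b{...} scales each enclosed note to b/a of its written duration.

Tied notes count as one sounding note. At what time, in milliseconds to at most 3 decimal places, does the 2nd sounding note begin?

1. 0.0ms @ 0 + 302.013ms (3/4)
2. 302.013ms @ 3/4 + 302.013ms (3/4)
3. 604.027ms @ 3/2 + 604.027ms (3/2)
4. 1208.054ms @ 3 + 1208.054ms (3)

note 2 onset = 3/4b = 302.013ms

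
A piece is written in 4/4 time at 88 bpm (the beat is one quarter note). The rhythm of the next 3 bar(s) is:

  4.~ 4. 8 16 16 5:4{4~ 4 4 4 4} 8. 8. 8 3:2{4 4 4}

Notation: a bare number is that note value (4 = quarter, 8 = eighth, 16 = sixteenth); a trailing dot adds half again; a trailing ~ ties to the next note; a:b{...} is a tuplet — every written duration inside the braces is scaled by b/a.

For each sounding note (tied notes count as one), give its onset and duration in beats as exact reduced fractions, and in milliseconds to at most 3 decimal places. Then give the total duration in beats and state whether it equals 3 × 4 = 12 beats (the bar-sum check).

1) 0.0ms=0b +2045.455ms=3b
2) 2045.455ms=3b +340.909ms=1/2b
3) 2386.364ms=7/2b +170.455ms=1/4b
4) 2556.818ms=15/4b +170.455ms=1/4b
5) 2727.273ms=4b +1090.909ms=8/5b
6) 3818.182ms=28/5b +545.455ms=4/5b
7) 4363.636ms=32/5b +545.455ms=4/5b
8) 4909.091ms=36/5b +545.455ms=4/5b
9) 5454.545ms=8b +511.364ms=3/4b
10) 5965.909ms=35/4b +511.364ms=3/4b
11) 6477.273ms=19/2b +340.909ms=1/2b
12) 6818.182ms=10b +454.545ms=2/3b
13) 7272.727ms=32/3b +454.545ms=2/3b
14) 7727.273ms=34/3b +454.545ms=2/3b
Σ=12b of 12 (88bpm 4/4) — PASS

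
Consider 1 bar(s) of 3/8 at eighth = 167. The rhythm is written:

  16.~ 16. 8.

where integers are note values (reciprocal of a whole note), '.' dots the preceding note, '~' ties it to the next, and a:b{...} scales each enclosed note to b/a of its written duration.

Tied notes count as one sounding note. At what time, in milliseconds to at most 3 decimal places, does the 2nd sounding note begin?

note 2 onset = 3/2b = 538.922ms

1. 0.0ms @ 0 + 538.922ms (3/2)
2. 538.922ms @ 3/2 + 538.922ms (3/2)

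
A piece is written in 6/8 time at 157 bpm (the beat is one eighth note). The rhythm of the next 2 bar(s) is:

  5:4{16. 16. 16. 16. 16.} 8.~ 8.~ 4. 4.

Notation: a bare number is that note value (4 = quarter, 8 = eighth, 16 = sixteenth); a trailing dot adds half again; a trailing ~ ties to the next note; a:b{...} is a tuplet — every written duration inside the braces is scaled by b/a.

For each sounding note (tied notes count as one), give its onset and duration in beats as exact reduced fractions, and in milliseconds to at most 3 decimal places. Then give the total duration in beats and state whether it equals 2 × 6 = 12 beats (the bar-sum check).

1) 0.0ms=0b +229.299ms=3/5b
2) 229.299ms=3/5b +229.299ms=3/5b
3) 458.599ms=6/5b +229.299ms=3/5b
4) 687.898ms=9/5b +229.299ms=3/5b
5) 917.197ms=12/5b +229.299ms=3/5b
6) 1146.497ms=3b +2292.994ms=6b
7) 3439.49ms=9b +1146.497ms=3b
Σ=12b of 12 (157bpm 6/8) — PASS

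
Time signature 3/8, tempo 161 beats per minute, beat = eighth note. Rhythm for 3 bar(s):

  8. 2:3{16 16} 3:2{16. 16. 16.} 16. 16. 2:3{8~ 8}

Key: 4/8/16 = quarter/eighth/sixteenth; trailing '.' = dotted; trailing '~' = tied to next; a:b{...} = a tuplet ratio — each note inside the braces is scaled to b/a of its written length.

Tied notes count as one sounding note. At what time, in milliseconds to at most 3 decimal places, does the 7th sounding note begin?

1. 0.0ms @ 0 + 559.006ms (3/2)
2. 559.006ms @ 3/2 + 279.503ms (3/4)
3. 838.509ms @ 9/4 + 279.503ms (3/4)
4. 1118.012ms @ 3 + 186.335ms (1/2)
5. 1304.348ms @ 7/2 + 186.335ms (1/2)
6. 1490.683ms @ 4 + 186.335ms (1/2)
7. 1677.019ms @ 9/2 + 279.503ms (3/4)
8. 1956.522ms @ 21/4 + 279.503ms (3/4)
9. 2236.025ms @ 6 + 1118.012ms (3)

note 7 onset = 9/2b = 1677.019ms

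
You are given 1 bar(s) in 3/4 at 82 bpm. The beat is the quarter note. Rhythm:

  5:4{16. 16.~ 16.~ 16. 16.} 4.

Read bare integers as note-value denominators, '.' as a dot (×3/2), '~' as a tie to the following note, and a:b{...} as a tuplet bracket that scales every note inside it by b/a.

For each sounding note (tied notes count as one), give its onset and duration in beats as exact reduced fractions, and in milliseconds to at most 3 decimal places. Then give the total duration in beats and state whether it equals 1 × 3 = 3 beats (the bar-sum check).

1) 0.0ms=0b +219.512ms=3/10b
2) 219.512ms=3/10b +658.537ms=9/10b
3) 878.049ms=6/5b +219.512ms=3/10b
4) 1097.561ms=3/2b +1097.561ms=3/2b
Σ=3b of 3 (82bpm 3/4) — PASS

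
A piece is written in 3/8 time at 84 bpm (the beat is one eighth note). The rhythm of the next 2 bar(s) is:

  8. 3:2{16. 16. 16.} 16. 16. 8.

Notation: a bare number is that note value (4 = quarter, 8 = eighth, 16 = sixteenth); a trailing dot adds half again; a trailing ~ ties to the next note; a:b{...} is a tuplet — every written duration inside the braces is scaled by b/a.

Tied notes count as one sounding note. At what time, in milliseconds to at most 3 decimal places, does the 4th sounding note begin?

note 4 onset = 5/2b = 1785.714ms

1. 0.0ms @ 0 + 1071.429ms (3/2)
2. 1071.429ms @ 3/2 + 357.143ms (1/2)
3. 1428.571ms @ 2 + 357.143ms (1/2)
4. 1785.714ms @ 5/2 + 357.143ms (1/2)
5. 2142.857ms @ 3 + 535.714ms (3/4)
6. 2678.571ms @ 15/4 + 535.714ms (3/4)
7. 3214.286ms @ 9/2 + 1071.429ms (3/2)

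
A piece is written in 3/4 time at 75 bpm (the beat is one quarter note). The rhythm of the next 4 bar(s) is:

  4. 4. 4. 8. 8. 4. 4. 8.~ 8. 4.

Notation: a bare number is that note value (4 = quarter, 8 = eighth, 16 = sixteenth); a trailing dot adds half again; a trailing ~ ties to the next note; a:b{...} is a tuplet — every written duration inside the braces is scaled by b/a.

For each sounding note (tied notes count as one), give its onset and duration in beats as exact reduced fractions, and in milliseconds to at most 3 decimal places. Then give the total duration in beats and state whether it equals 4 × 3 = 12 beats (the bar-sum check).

1) 0.0ms=0b +1200.0ms=3/2b
2) 1200.0ms=3/2b +1200.0ms=3/2b
3) 2400.0ms=3b +1200.0ms=3/2b
4) 3600.0ms=9/2b +600.0ms=3/4b
5) 4200.0ms=21/4b +600.0ms=3/4b
6) 4800.0ms=6b +1200.0ms=3/2b
7) 6000.0ms=15/2b +1200.0ms=3/2b
8) 7200.0ms=9b +1200.0ms=3/2b
9) 8400.0ms=21/2b +1200.0ms=3/2b
Σ=12b of 12 (75bpm 3/4) — PASS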